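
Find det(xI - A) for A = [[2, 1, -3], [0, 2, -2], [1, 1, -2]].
χ_A(x) = x(x - 1)^2

xI - A = [[x - 2, -1, 3], [0, x - 2, 2], [-1, -1, x + 2]].

Expanding det(xI - A) along the first row:
det(xI - A) = + (x - 2)·det([[x - 2, 2], [-1, x + 2]]) - (-1)·det([[0, 2], [-1, x + 2]]) + (3)·det([[0, x - 2], [-1, -1]]).

Evaluating gives χ_A(x) = x^3 - 2x^2 + x = x(x - 1)^2.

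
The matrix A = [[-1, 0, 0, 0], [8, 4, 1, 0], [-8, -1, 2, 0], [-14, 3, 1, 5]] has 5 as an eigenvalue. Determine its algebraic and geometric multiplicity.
The characteristic polynomial is (x - 5)(x - 3)^2(x + 1), so the factor x - 5 appears with exponent 1: the algebraic multiplicity is 1.

rank(A - 5I) = 3, so the eigenspace has dimension 4 - 3 = 1: the geometric multiplicity is 1.

algebraic multiplicity 1, geometric multiplicity 1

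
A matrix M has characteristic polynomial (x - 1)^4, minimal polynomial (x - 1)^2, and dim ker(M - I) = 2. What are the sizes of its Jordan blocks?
λ = 1: algebraic multiplicity 4 (exponent in χ_M), largest block size 2 (exponent in m_M), 2 blocks (geometric multiplicity). These force block sizes [2, 2].

Jordan blocks: (1, 2), (1, 2)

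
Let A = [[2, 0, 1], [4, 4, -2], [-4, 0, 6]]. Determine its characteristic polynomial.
χ_A(x) = (x - 4)^3

xI - A = [[x - 2, 0, -1], [-4, x - 4, 2], [4, 0, x - 6]].

Expanding det(xI - A) along the first row:
det(xI - A) = + (x - 2)·det([[x - 4, 2], [0, x - 6]]) - (0)·det([[-4, 2], [4, x - 6]]) + (-1)·det([[-4, x - 4], [4, 0]]).

Evaluating gives χ_A(x) = x^3 - 12x^2 + 48x - 64 = (x - 4)^3.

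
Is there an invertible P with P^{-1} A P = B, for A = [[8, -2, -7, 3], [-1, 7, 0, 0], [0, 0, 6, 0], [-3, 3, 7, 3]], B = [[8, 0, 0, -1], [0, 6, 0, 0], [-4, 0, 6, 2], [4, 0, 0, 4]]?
No.

Both have characteristic polynomial (x - 6)^4, but the minimal polynomial of A is (x - 6)^3 while the minimal polynomial of B is (x - 6)^2. The minimal polynomial is a similarity invariant, so A and B are not similar.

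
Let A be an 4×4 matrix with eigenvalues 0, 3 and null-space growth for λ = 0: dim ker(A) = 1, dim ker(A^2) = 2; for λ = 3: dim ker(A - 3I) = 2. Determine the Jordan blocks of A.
Jordan blocks: (0, 2), (3, 1), (3, 1)

λ = 0: successive nullity increments [1, 1] count blocks of size ≥ k; block sizes are [2].
λ = 3: successive nullity increments [2] count blocks of size ≥ k; block sizes are [1, 1].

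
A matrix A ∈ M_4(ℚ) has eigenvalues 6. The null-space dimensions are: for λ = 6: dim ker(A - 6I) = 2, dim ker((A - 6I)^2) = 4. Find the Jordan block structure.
λ = 6: successive nullity increments [2, 2] count blocks of size ≥ k; block sizes are [2, 2].

Jordan blocks: (6, 2), (6, 2)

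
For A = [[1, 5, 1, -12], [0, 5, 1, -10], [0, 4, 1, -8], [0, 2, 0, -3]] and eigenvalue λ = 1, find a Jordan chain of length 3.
We seek v_1 ∈ ker((A - I)^3) \ ker((A - I)^2), then set v_{i+1} = (A - I) v_i.

One such chain is v_1 = [[4, 4, 5, 2]]^T, v_2 = [[1, 1, 0, 0]]^T, v_3 = [[5, 4, 4, 2]]^T. Check: (A - I) v_3 = [[0, 0, 0, 0]]^T = 0.

v_1 = [[4, 4, 5, 2]]^T, v_2 = [[1, 1, 0, 0]]^T, v_3 = [[5, 4, 4, 2]]^T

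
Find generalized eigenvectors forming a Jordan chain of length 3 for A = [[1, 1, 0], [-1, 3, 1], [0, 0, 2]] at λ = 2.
v_1 = [[0, 0, 1]]^T, v_2 = [[0, 1, 0]]^T, v_3 = [[1, 1, 0]]^T

We seek v_1 ∈ ker((A - 2I)^3) \ ker((A - 2I)^2), then set v_{i+1} = (A - 2I) v_i.

One such chain is v_1 = [[0, 0, 1]]^T, v_2 = [[0, 1, 0]]^T, v_3 = [[1, 1, 0]]^T. Check: (A - 2I) v_3 = [[0, 0, 0]]^T = 0.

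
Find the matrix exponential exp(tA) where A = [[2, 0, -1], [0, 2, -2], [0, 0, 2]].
e^{tA} = [[e^{2*t}, 0, -t*e^{2*t}], [0, e^{2*t}, -2*t*e^{2*t}], [0, 0, e^{2*t}]]

A has Jordan form J = [[2, 1, 0], [0, 2, 0], [0, 0, 2]] with A = PJP^{-1}, so e^{tA} = P e^{tJ} P^{-1}.

For a Jordan block J_k(λ), e^{tJ_k(λ)} = e^{λt} · (I + tN + t^2 N^2/2! + ... + t^{k-1} N^{k-1}/(k-1)!) where N is the nilpotent superdiagonal part.

Assembling the blocks and conjugating back gives the entries of e^{tA} as shown above.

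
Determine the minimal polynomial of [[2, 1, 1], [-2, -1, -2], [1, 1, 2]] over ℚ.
m_A(x) = (x - 1)^2

The characteristic polynomial factors as (x - 1)^3. The minimal polynomial is ∏(x - λ)^{k_λ} where k_λ is the size of the largest Jordan block at λ.

For λ = 1: rank(A - I) = 1, and the largest Jordan block has size 2 (the smallest k with rank((A - I)^k) = rank((A - I)^(k+1))).

So m_A(x) = (x - 1)^2.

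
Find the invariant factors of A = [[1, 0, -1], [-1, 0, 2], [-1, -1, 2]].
(x - 1)^3

The Jordan structure of A has elementary divisors (x - 1)^3. Arranging the block sizes at each eigenvalue in decreasing order and taking row products gives the invariant factors.

Invariant factors (smallest first, each dividing the next): (x - 1)^3.

Check: the last factor (x - 1)^3 is the minimal polynomial, and the product (x - 1)^3 is the characteristic polynomial.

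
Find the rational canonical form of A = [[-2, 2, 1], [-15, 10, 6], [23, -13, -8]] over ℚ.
The invariant factors of A (the non-unit diagonal entries of the Smith normal form of xI - A over ℚ[x]) are x^3 + x - 5, each dividing the next. The characteristic polynomial is their product, x^3 + x - 5.

The rational canonical form is the block-diagonal matrix of companion matrices C(f_i):
R = [[0, 0, 5], [1, 0, -1], [0, 1, 0]].

Note the characteristic polynomial does not split into linear factors over ℚ, so A has no Jordan form over ℚ; the rational canonical form exists over any field.

R = [[0, 0, 5], [1, 0, -1], [0, 1, 0]]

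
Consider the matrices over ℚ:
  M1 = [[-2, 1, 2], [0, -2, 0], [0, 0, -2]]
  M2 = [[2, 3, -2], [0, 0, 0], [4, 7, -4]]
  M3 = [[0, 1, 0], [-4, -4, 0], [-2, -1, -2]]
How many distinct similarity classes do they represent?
Characteristic polynomials: χ_{M1} = (x + 2)^3, χ_{M2} = x^2(x + 2), χ_{M3} = (x + 2)^3.

{M1, M3}: invariant factors x + 2, (x + 2)^2.

{M2}: invariant factors x^2(x + 2).

Matrices are similar if and only if their invariant-factor lists agree; the partition into similarity classes is {M1, M3}, {M2}.

2 classes: {M1, M3}, {M2}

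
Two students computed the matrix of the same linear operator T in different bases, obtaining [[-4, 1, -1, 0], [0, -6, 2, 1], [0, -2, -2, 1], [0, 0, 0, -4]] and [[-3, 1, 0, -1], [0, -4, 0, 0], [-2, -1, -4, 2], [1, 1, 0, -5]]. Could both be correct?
Two matrices over a field are similar if and only if they have the same invariant factors.

Both A and B have characteristic polynomial (x + 4)^4 and minimal polynomial (x + 4)^2. Computing further, both have invariant factors (x + 4)^2, (x + 4)^2. Hence A and B are similar.

Yes.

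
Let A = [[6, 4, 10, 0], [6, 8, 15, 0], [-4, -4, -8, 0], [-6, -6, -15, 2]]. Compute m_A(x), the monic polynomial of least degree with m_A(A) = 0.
m_A(x) = (x - 2)^2

The characteristic polynomial factors as (x - 2)^4. The minimal polynomial is ∏(x - λ)^{k_λ} where k_λ is the size of the largest Jordan block at λ.

For λ = 2: rank(A - 2I) = 1, and the largest Jordan block has size 2 (the smallest k with rank((A - 2I)^k) = rank((A - 2I)^(k+1))).

So m_A(x) = (x - 2)^2.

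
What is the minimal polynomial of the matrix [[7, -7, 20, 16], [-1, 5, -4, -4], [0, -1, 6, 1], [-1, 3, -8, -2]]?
m_A(x) = (x - 4)^2

The characteristic polynomial factors as (x - 4)^4. The minimal polynomial is ∏(x - λ)^{k_λ} where k_λ is the size of the largest Jordan block at λ.

For λ = 4: rank(A - 4I) = 2, and the largest Jordan block has size 2 (the smallest k with rank((A - 4I)^k) = rank((A - 4I)^(k+1))).

So m_A(x) = (x - 4)^2.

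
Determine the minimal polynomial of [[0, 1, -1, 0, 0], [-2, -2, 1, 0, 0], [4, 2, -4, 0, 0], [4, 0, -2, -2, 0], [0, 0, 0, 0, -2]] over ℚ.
The characteristic polynomial factors as (x + 2)^5. The minimal polynomial is ∏(x - λ)^{k_λ} where k_λ is the size of the largest Jordan block at λ.

For λ = -2: rank(A + 2I) = 2, and the largest Jordan block has size 3 (the smallest k with rank((A + 2I)^k) = rank((A + 2I)^(k+1))).

So m_A(x) = (x + 2)^3.

m_A(x) = (x + 2)^3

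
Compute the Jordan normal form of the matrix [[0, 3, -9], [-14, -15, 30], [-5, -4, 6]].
The characteristic polynomial is det(xI - A) = (x + 3)^3, so the eigenvalues are -3 (algebraic multiplicity 3).

For λ = -3: rank(A + 3I) = 2, rank((A + 3I)^2) = 1, rank((A + 3I)^3) = 0. The eigenspace has dimension 3 - 2 = 1, so there is 1 Jordan block; the rank sequence gives block sizes [3].

Assembling the blocks gives the Jordan form J above.

J = [[-3, 1, 0], [0, -3, 1], [0, 0, -3]]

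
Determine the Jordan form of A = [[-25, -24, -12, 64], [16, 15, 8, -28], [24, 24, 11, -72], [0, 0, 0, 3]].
The characteristic polynomial is det(xI - A) = (x - 3)^2(x + 1)^2, so the eigenvalues are -1 (algebraic multiplicity 2), 3 (algebraic multiplicity 2).

For λ = -1: rank(A + I) = 2. The eigenspace has dimension 4 - 2 = 2, so there are 2 Jordan blocks; the rank sequence gives block sizes [1, 1].

For λ = 3: rank(A - 3I) = 2. The eigenspace has dimension 4 - 2 = 2, so there are 2 Jordan blocks; the rank sequence gives block sizes [1, 1].

Assembling the blocks gives the Jordan form J above.

J = [[-1, 0, 0, 0], [0, -1, 0, 0], [0, 0, 3, 0], [0, 0, 0, 3]]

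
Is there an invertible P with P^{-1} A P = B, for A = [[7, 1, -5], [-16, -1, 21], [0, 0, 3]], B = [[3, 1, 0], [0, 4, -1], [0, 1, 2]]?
Two matrices over a field are similar if and only if they have the same invariant factors.

Both A and B have characteristic polynomial (x - 3)^3 and minimal polynomial (x - 3)^3. Computing further, both have invariant factors (x - 3)^3. Hence A and B are similar.

Yes.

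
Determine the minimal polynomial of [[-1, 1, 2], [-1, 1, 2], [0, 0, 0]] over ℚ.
The characteristic polynomial factors as x^3. The minimal polynomial is ∏(x - λ)^{k_λ} where k_λ is the size of the largest Jordan block at λ.

For λ = 0: rank(A) = 1, and the largest Jordan block has size 2 (the smallest k with rank(A^k) = rank(A^(k+1))).

So m_A(x) = x^2.

m_A(x) = x^2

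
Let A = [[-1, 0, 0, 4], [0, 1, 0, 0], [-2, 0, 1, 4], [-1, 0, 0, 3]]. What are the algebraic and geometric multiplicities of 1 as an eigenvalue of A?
The characteristic polynomial is (x - 1)^4, so the factor x - 1 appears with exponent 4: the algebraic multiplicity is 4.

rank(A - I) = 1, so the eigenspace has dimension 4 - 1 = 3: the geometric multiplicity is 3.

Since 3 < 4, A is not diagonalizable.

algebraic multiplicity 4, geometric multiplicity 3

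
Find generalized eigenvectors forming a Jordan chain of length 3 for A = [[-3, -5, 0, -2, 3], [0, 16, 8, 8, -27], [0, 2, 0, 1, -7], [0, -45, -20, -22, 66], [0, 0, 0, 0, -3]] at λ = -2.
v_1 = [[1, -1, 0, 2, 0]]^T, v_2 = [[0, -2, 0, 5, 0]]^T, v_3 = [[0, 4, 1, -10, 0]]^T

We seek v_1 ∈ ker((A + 2I)^3) \ ker((A + 2I)^2), then set v_{i+1} = (A + 2I) v_i.

One such chain is v_1 = [[1, -1, 0, 2, 0]]^T, v_2 = [[0, -2, 0, 5, 0]]^T, v_3 = [[0, 4, 1, -10, 0]]^T. Check: (A + 2I) v_3 = [[0, 0, 0, 0, 0]]^T = 0.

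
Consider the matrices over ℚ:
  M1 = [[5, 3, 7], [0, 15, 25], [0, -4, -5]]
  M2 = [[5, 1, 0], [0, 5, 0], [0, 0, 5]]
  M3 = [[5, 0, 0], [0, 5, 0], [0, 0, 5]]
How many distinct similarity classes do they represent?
3 classes: {M1}, {M2}, {M3}

Characteristic polynomials: χ_{M1} = (x - 5)^3, χ_{M2} = (x - 5)^3, χ_{M3} = (x - 5)^3.

{M1}: invariant factors (x - 5)^3.

{M2}: invariant factors x - 5, (x - 5)^2.

{M3}: invariant factors x - 5, x - 5, x - 5.

Matrices are similar if and only if their invariant-factor lists agree; the partition into similarity classes is {M1}, {M2}, {M3}.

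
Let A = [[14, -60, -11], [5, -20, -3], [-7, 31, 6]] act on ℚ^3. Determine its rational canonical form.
The invariant factors of A (the non-unit diagonal entries of the Smith normal form of xI - A over ℚ[x]) are x^3 + 3, each dividing the next. The characteristic polynomial is their product, x^3 + 3.

The rational canonical form is the block-diagonal matrix of companion matrices C(f_i):
R = [[0, 0, -3], [1, 0, 0], [0, 1, 0]].

Note the characteristic polynomial does not split into linear factors over ℚ, so A has no Jordan form over ℚ; the rational canonical form exists over any field.

R = [[0, 0, -3], [1, 0, 0], [0, 1, 0]]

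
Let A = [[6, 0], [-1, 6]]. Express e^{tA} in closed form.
A has Jordan form J = [[6, 1], [0, 6]] with A = PJP^{-1}, so e^{tA} = P e^{tJ} P^{-1}.

For a Jordan block J_k(λ), e^{tJ_k(λ)} = e^{λt} · (I + tN + t^2 N^2/2! + ... + t^{k-1} N^{k-1}/(k-1)!) where N is the nilpotent superdiagonal part.

Assembling the blocks and conjugating back gives the entries of e^{tA} as shown above.

e^{tA} = [[e^{6*t}, 0], [-t*e^{6*t}, e^{6*t}]]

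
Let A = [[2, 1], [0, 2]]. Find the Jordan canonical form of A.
The characteristic polynomial is det(xI - A) = (x - 2)^2, so the eigenvalues are 2 (algebraic multiplicity 2).

For λ = 2: rank(A - 2I) = 1, rank((A - 2I)^2) = 0. The eigenspace has dimension 2 - 1 = 1, so there is 1 Jordan block; the rank sequence gives block sizes [2].

Assembling the blocks gives the Jordan form J above.

J = [[2, 1], [0, 2]]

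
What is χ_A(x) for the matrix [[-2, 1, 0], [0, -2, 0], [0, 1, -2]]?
χ_A(x) = (x + 2)^3

xI - A = [[x + 2, -1, 0], [0, x + 2, 0], [0, -1, x + 2]].

Expanding det(xI - A) along the first row:
det(xI - A) = + (x + 2)·det([[x + 2, 0], [-1, x + 2]]) - (-1)·det([[0, 0], [0, x + 2]]) + (0)·det([[0, x + 2], [0, -1]]).

Evaluating gives χ_A(x) = x^3 + 6x^2 + 12x + 8 = (x + 2)^3.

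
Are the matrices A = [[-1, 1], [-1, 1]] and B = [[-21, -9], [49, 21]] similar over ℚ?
Yes.

Two matrices over a field are similar if and only if they have the same invariant factors.

Both A and B have characteristic polynomial x^2 and minimal polynomial x^2. Computing further, both have invariant factors x^2. Hence A and B are similar.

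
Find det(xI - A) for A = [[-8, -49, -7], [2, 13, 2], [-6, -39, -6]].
xI - A = [[x + 8, 49, 7], [-2, x - 13, -2], [6, 39, x + 6]].

Expanding det(xI - A) along the first row:
det(xI - A) = + (x + 8)·det([[x - 13, -2], [39, x + 6]]) - (49)·det([[-2, -2], [6, x + 6]]) + (7)·det([[-2, x - 13], [6, 39]]).

Evaluating gives χ_A(x) = x^3 + x^2 = x^2(x + 1).

χ_A(x) = x^2(x + 1)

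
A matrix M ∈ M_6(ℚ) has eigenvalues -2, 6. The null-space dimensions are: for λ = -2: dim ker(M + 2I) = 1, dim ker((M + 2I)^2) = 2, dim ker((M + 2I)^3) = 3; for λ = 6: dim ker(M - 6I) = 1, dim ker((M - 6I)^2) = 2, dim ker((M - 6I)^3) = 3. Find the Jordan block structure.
Jordan blocks: (-2, 3), (6, 3)

λ = -2: successive nullity increments [1, 1, 1] count blocks of size ≥ k; block sizes are [3].
λ = 6: successive nullity increments [1, 1, 1] count blocks of size ≥ k; block sizes are [3].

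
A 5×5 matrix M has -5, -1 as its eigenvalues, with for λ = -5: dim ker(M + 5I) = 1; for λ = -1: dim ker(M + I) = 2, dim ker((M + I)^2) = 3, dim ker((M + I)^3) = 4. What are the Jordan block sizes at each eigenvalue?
λ = -5: successive nullity increments [1] count blocks of size ≥ k; block sizes are [1].
λ = -1: successive nullity increments [2, 1, 1] count blocks of size ≥ k; block sizes are [3, 1].

Jordan blocks: (-5, 1), (-1, 3), (-1, 1)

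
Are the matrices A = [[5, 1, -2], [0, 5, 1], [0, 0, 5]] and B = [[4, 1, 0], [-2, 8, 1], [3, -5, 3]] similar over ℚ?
Two matrices over a field are similar if and only if they have the same invariant factors.

Both A and B have characteristic polynomial (x - 5)^3 and minimal polynomial (x - 5)^3. Computing further, both have invariant factors (x - 5)^3. Hence A and B are similar.

Yes.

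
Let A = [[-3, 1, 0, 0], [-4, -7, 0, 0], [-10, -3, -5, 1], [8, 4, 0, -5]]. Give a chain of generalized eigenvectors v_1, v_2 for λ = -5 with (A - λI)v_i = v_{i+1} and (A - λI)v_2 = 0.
v_1 = [[-1, 3, 7, -6]]^T, v_2 = [[1, -2, -5, 4]]^T

We seek v_1 ∈ ker((A + 5I)^2) \ ker(A + 5I), then set v_{i+1} = (A + 5I) v_i.

One such chain is v_1 = [[-1, 3, 7, -6]]^T, v_2 = [[1, -2, -5, 4]]^T. Check: (A + 5I) v_2 = [[0, 0, 0, 0]]^T = 0.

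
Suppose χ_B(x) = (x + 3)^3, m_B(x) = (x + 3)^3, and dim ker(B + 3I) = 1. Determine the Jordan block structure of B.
Jordan blocks: (-3, 3)

λ = -3: algebraic multiplicity 3 (exponent in χ_B), largest block size 3 (exponent in m_B), 1 block (geometric multiplicity). This forces block sizes [3].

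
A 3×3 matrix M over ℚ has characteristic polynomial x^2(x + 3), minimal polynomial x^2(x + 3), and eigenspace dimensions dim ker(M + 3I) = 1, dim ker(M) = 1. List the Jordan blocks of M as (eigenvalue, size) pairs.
Jordan blocks: (-3, 1), (0, 2)

λ = -3: algebraic multiplicity 1 (exponent in χ_M), largest block size 1 (exponent in m_M), 1 block (geometric multiplicity). This forces block sizes [1].
λ = 0: algebraic multiplicity 2 (exponent in χ_M), largest block size 2 (exponent in m_M), 1 block (geometric multiplicity). This forces block sizes [2].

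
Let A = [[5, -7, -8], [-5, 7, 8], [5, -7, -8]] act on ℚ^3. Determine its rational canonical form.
The invariant factors of A (the non-unit diagonal entries of the Smith normal form of xI - A over ℚ[x]) are x, x(x - 4), each dividing the next. The characteristic polynomial is their product, x^2(x - 4).

The rational canonical form is the block-diagonal matrix of companion matrices C(f_i):
R = [[0, 0, 0], [0, 0, 0], [0, 1, 4]].

R = [[0, 0, 0], [0, 0, 0], [0, 1, 4]]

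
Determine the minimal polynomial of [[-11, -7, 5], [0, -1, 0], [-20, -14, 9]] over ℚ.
The characteristic polynomial factors as (x + 1)^3. The minimal polynomial is ∏(x - λ)^{k_λ} where k_λ is the size of the largest Jordan block at λ.

For λ = -1: rank(A + I) = 1, and the largest Jordan block has size 2 (the smallest k with rank((A + I)^k) = rank((A + I)^(k+1))).

So m_A(x) = (x + 1)^2.

m_A(x) = (x + 1)^2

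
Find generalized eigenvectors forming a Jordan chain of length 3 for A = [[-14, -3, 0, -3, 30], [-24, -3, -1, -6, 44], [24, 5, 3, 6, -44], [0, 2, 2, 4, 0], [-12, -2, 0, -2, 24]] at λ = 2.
We seek v_1 ∈ ker((A - 2I)^3) \ ker((A - 2I)^2), then set v_{i+1} = (A - 2I) v_i.

One such chain is v_1 = [[0, 1, 0, -1, 0]]^T, v_2 = [[0, 1, -1, 0, 0]]^T, v_3 = [[-3, -4, 4, 0, -2]]^T. Check: (A - 2I) v_3 = [[0, 0, 0, 0, 0]]^T = 0.

v_1 = [[0, 1, 0, -1, 0]]^T, v_2 = [[0, 1, -1, 0, 0]]^T, v_3 = [[-3, -4, 4, 0, -2]]^T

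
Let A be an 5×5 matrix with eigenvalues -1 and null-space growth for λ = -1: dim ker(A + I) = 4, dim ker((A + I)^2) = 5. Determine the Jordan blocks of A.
λ = -1: successive nullity increments [4, 1] count blocks of size ≥ k; block sizes are [2, 1, 1, 1].

Jordan blocks: (-1, 2), (-1, 1), (-1, 1), (-1, 1)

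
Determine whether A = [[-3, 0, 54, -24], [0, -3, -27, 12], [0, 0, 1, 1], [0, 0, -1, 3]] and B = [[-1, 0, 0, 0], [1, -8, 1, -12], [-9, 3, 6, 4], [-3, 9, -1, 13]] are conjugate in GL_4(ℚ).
trace(A) = -2 but trace(B) = 10. The trace is a similarity invariant, so A and B are not similar.

No.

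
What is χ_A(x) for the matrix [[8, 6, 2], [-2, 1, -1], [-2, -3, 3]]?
xI - A = [[x - 8, -6, -2], [2, x - 1, 1], [2, 3, x - 3]].

Expanding det(xI - A) along the first row:
det(xI - A) = + (x - 8)·det([[x - 1, 1], [3, x - 3]]) - (-6)·det([[2, 1], [2, x - 3]]) + (-2)·det([[2, x - 1], [2, 3]]).

Evaluating gives χ_A(x) = x^3 - 12x^2 + 48x - 64 = (x - 4)^3.

χ_A(x) = (x - 4)^3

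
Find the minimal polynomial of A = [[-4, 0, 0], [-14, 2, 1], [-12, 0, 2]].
m_A(x) = (x - 2)^2(x + 4)

The characteristic polynomial factors as (x - 2)^2(x + 4). The minimal polynomial is ∏(x - λ)^{k_λ} where k_λ is the size of the largest Jordan block at λ.

For λ = -4: rank(A + 4I) = 2, and the largest Jordan block has size 1 (the smallest k with rank((A + 4I)^k) = rank((A + 4I)^(k+1))).
For λ = 2: rank(A - 2I) = 2, and the largest Jordan block has size 2 (the smallest k with rank((A - 2I)^k) = rank((A - 2I)^(k+1))).

So m_A(x) = (x - 2)^2(x + 4).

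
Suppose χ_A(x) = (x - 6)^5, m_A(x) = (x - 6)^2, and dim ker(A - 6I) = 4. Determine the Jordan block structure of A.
Jordan blocks: (6, 2), (6, 1), (6, 1), (6, 1)

λ = 6: algebraic multiplicity 5 (exponent in χ_A), largest block size 2 (exponent in m_A), 4 blocks (geometric multiplicity). These force block sizes [2, 1, 1, 1].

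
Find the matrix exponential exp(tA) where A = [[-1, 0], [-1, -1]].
A has Jordan form J = [[-1, 1], [0, -1]] with A = PJP^{-1}, so e^{tA} = P e^{tJ} P^{-1}.

For a Jordan block J_k(λ), e^{tJ_k(λ)} = e^{λt} · (I + tN + t^2 N^2/2! + ... + t^{k-1} N^{k-1}/(k-1)!) where N is the nilpotent superdiagonal part.

Assembling the blocks and conjugating back gives the entries of e^{tA} as shown above.

e^{tA} = [[e^{-t}, 0], [-t*e^{-t}, e^{-t}]]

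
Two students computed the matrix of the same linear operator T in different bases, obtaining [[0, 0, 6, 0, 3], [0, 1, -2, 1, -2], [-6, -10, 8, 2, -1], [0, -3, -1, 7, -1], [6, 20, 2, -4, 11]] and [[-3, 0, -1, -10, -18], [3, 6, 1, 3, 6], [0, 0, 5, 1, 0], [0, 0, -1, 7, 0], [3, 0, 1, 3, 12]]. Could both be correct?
Yes.

Two matrices over a field are similar if and only if they have the same invariant factors.

Both A and B have characteristic polynomial (x - 6)^4(x - 3) and minimal polynomial (x - 6)^3(x - 3). Computing further, both have invariant factors x - 6, (x - 6)^3(x - 3). Hence A and B are similar.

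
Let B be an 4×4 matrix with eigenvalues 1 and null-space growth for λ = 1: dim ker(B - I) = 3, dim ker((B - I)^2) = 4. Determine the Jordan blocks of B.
λ = 1: successive nullity increments [3, 1] count blocks of size ≥ k; block sizes are [2, 1, 1].

Jordan blocks: (1, 2), (1, 1), (1, 1)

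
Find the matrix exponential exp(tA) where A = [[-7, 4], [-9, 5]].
A has Jordan form J = [[-1, 1], [0, -1]] with A = PJP^{-1}, so e^{tA} = P e^{tJ} P^{-1}.

For a Jordan block J_k(λ), e^{tJ_k(λ)} = e^{λt} · (I + tN + t^2 N^2/2! + ... + t^{k-1} N^{k-1}/(k-1)!) where N is the nilpotent superdiagonal part.

Assembling the blocks and conjugating back gives the entries of e^{tA} as shown above.

e^{tA} = [[(1 - 6*t)*e^{-t}, 4*t*e^{-t}], [-9*t*e^{-t}, (6*t + 1)*e^{-t}]]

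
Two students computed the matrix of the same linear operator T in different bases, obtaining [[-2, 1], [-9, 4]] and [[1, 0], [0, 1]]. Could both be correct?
Both have characteristic polynomial (x - 1)^2, but the minimal polynomial of A is (x - 1)^2 while the minimal polynomial of B is x - 1. The minimal polynomial is a similarity invariant, so A and B are not similar.

No.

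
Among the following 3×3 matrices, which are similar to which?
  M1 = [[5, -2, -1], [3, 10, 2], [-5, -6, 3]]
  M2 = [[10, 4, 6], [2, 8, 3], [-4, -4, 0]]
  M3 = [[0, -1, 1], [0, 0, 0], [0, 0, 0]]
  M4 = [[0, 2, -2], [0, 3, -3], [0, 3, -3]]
3 classes: {M1}, {M2}, {M3, M4}

Characteristic polynomials: χ_{M1} = (x - 6)^3, χ_{M2} = (x - 6)^3, χ_{M3} = x^3, χ_{M4} = x^3.

{M1}: invariant factors (x - 6)^3.

{M2}: invariant factors x - 6, (x - 6)^2.

{M3, M4}: invariant factors x, x^2.

Matrices are similar if and only if their invariant-factor lists agree; the partition into similarity classes is {M1}, {M2}, {M3, M4}.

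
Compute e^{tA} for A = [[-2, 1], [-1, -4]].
e^{tA} = [[(t + 1)*e^{-3*t}, t*e^{-3*t}], [-t*e^{-3*t}, (1 - t)*e^{-3*t}]]

A has Jordan form J = [[-3, 1], [0, -3]] with A = PJP^{-1}, so e^{tA} = P e^{tJ} P^{-1}.

For a Jordan block J_k(λ), e^{tJ_k(λ)} = e^{λt} · (I + tN + t^2 N^2/2! + ... + t^{k-1} N^{k-1}/(k-1)!) where N is the nilpotent superdiagonal part.

Assembling the blocks and conjugating back gives the entries of e^{tA} as shown above.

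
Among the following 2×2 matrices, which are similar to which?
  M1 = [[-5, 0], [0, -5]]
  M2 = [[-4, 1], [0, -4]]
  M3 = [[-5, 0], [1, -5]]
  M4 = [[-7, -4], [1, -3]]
Characteristic polynomials: χ_{M1} = (x + 5)^2, χ_{M2} = (x + 4)^2, χ_{M3} = (x + 5)^2, χ_{M4} = (x + 5)^2.

{M1}: invariant factors x + 5, x + 5.

{M2}: invariant factors (x + 4)^2.

{M3, M4}: invariant factors (x + 5)^2.

Matrices are similar if and only if their invariant-factor lists agree; the partition into similarity classes is {M1}, {M2}, {M3, M4}.

3 classes: {M1}, {M2}, {M3, M4}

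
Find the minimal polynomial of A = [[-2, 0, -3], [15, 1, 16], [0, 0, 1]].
The characteristic polynomial factors as (x - 1)^2(x + 2). The minimal polynomial is ∏(x - λ)^{k_λ} where k_λ is the size of the largest Jordan block at λ.

For λ = -2: rank(A + 2I) = 2, and the largest Jordan block has size 1 (the smallest k with rank((A + 2I)^k) = rank((A + 2I)^(k+1))).
For λ = 1: rank(A - I) = 2, and the largest Jordan block has size 2 (the smallest k with rank((A - I)^k) = rank((A - I)^(k+1))).

So m_A(x) = (x - 1)^2(x + 2).

m_A(x) = (x - 1)^2(x + 2)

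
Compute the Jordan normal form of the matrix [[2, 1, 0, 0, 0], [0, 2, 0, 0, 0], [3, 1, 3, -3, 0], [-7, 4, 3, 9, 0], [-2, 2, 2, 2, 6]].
J = [[2, 1, 0, 0, 0], [0, 2, 0, 0, 0], [0, 0, 6, 1, 0], [0, 0, 0, 6, 0], [0, 0, 0, 0, 6]]

The characteristic polynomial is det(xI - A) = (x - 6)^3(x - 2)^2, so the eigenvalues are 2 (algebraic multiplicity 2), 6 (algebraic multiplicity 3).

For λ = 2: rank(A - 2I) = 4, rank((A - 2I)^2) = 3. The eigenspace has dimension 5 - 4 = 1, so there is 1 Jordan block; the rank sequence gives block sizes [2].

For λ = 6: rank(A - 6I) = 3, rank((A - 6I)^2) = 2. The eigenspace has dimension 5 - 3 = 2, so there are 2 Jordan blocks; the rank sequence gives block sizes [2, 1].

Assembling the blocks gives the Jordan form J above.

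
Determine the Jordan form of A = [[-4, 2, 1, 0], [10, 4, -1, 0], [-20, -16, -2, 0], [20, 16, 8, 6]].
J = [[-4, 1, 0, 0], [0, -4, 0, 0], [0, 0, 6, 0], [0, 0, 0, 6]]

The characteristic polynomial is det(xI - A) = (x - 6)^2(x + 4)^2, so the eigenvalues are -4 (algebraic multiplicity 2), 6 (algebraic multiplicity 2).

For λ = -4: rank(A + 4I) = 3, rank((A + 4I)^2) = 2. The eigenspace has dimension 4 - 3 = 1, so there is 1 Jordan block; the rank sequence gives block sizes [2].

For λ = 6: rank(A - 6I) = 2. The eigenspace has dimension 4 - 2 = 2, so there are 2 Jordan blocks; the rank sequence gives block sizes [1, 1].

Assembling the blocks gives the Jordan form J above.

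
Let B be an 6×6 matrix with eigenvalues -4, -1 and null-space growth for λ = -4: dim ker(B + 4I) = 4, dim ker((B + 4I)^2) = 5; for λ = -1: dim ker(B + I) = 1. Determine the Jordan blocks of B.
Jordan blocks: (-4, 2), (-4, 1), (-4, 1), (-4, 1), (-1, 1)

λ = -4: successive nullity increments [4, 1] count blocks of size ≥ k; block sizes are [2, 1, 1, 1].
λ = -1: successive nullity increments [1] count blocks of size ≥ k; block sizes are [1].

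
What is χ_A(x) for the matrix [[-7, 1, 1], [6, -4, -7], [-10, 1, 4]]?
χ_A(x) = (x - 3)(x + 5)^2

xI - A = [[x + 7, -1, -1], [-6, x + 4, 7], [10, -1, x - 4]].

Expanding det(xI - A) along the first row:
det(xI - A) = + (x + 7)·det([[x + 4, 7], [-1, x - 4]]) - (-1)·det([[-6, 7], [10, x - 4]]) + (-1)·det([[-6, x + 4], [10, -1]]).

Evaluating gives χ_A(x) = x^3 + 7x^2 - 5x - 75 = (x - 3)(x + 5)^2.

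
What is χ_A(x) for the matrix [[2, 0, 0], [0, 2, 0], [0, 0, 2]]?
xI - A = [[x - 2, 0, 0], [0, x - 2, 0], [0, 0, x - 2]].

Expanding det(xI - A) along the first row:
det(xI - A) = + (x - 2)·det([[x - 2, 0], [0, x - 2]]) - (0)·det([[0, 0], [0, x - 2]]) + (0)·det([[0, x - 2], [0, 0]]).

Evaluating gives χ_A(x) = x^3 - 6x^2 + 12x - 8 = (x - 2)^3.

χ_A(x) = (x - 2)^3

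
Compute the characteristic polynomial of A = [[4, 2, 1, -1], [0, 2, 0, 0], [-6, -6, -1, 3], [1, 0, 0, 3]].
xI - A = [[x - 4, -2, -1, 1], [0, x - 2, 0, 0], [6, 6, x + 1, -3], [-1, 0, 0, x - 3]].

Expanding det(xI - A) along the first row:
det(xI - A) = + (x - 4)·det([[x - 2, 0, 0], [6, x + 1, -3], [0, 0, x - 3]]) - (-2)·det([[0, 0, 0], [6, x + 1, -3], [-1, 0, x - 3]]) + (-1)·det([[0, x - 2, 0], [6, 6, -3], [-1, 0, x - 3]]) - (1)·det([[0, x - 2, 0], [6, 6, x + 1], [-1, 0, 0]]).

Evaluating gives χ_A(x) = x^4 - 8x^3 + 24x^2 - 32x + 16 = (x - 2)^4.

χ_A(x) = (x - 2)^4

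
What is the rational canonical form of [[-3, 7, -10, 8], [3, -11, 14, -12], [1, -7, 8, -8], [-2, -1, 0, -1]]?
R = [[-2, 0, 0, 0], [0, 0, 0, -4], [0, 1, 0, -8], [0, 0, 1, -5]]

The invariant factors of A (the non-unit diagonal entries of the Smith normal form of xI - A over ℚ[x]) are x + 2, (x + 1)(x + 2)^2, each dividing the next. The characteristic polynomial is their product, (x + 1)(x + 2)^3.

The rational canonical form is the block-diagonal matrix of companion matrices C(f_i):
R = [[-2, 0, 0, 0], [0, 0, 0, -4], [0, 1, 0, -8], [0, 0, 1, -5]].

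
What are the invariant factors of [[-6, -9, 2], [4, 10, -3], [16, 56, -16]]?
(x + 4)^3

The Jordan structure of A has elementary divisors (x + 4)^3. Arranging the block sizes at each eigenvalue in decreasing order and taking row products gives the invariant factors.

Invariant factors (smallest first, each dividing the next): (x + 4)^3.

Check: the last factor (x + 4)^3 is the minimal polynomial, and the product (x + 4)^3 is the characteristic polynomial.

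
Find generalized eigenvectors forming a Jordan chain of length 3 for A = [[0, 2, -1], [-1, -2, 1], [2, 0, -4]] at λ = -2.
We seek v_1 ∈ ker((A + 2I)^3) \ ker((A + 2I)^2), then set v_{i+1} = (A + 2I) v_i.

One such chain is v_1 = [[0, 0, 1]]^T, v_2 = [[-1, 1, -2]]^T, v_3 = [[2, -1, 2]]^T. Check: (A + 2I) v_3 = [[0, 0, 0]]^T = 0.

v_1 = [[0, 0, 1]]^T, v_2 = [[-1, 1, -2]]^T, v_3 = [[2, -1, 2]]^T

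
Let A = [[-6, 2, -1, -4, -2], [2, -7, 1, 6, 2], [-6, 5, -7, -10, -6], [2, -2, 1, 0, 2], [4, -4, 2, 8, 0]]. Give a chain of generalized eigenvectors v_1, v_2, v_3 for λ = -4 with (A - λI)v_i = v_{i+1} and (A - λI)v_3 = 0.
We seek v_1 ∈ ker((A + 4I)^3) \ ker((A + 4I)^2), then set v_{i+1} = (A + 4I) v_i.

One such chain is v_1 = [[0, -1, -2, 0, 0]]^T, v_2 = [[0, 1, 1, 0, 0]]^T, v_3 = [[1, -2, 2, -1, -2]]^T. Check: (A + 4I) v_3 = [[0, 0, 0, 0, 0]]^T = 0.

v_1 = [[0, -1, -2, 0, 0]]^T, v_2 = [[0, 1, 1, 0, 0]]^T, v_3 = [[1, -2, 2, -1, -2]]^T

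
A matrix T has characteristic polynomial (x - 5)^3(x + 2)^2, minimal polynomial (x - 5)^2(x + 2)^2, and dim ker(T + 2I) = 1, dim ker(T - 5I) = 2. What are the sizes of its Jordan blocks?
Jordan blocks: (-2, 2), (5, 2), (5, 1)

λ = -2: algebraic multiplicity 2 (exponent in χ_T), largest block size 2 (exponent in m_T), 1 block (geometric multiplicity). This forces block sizes [2].
λ = 5: algebraic multiplicity 3 (exponent in χ_T), largest block size 2 (exponent in m_T), 2 blocks (geometric multiplicity). These force block sizes [2, 1].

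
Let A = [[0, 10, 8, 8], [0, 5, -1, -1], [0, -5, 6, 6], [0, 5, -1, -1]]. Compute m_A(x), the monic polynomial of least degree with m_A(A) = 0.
m_A(x) = x(x - 5)^2

The characteristic polynomial factors as x^2(x - 5)^2. The minimal polynomial is ∏(x - λ)^{k_λ} where k_λ is the size of the largest Jordan block at λ.

For λ = 0: rank(A) = 2, and the largest Jordan block has size 1 (the smallest k with rank(A^k) = rank(A^(k+1))).
For λ = 5: rank(A - 5I) = 3, and the largest Jordan block has size 2 (the smallest k with rank((A - 5I)^k) = rank((A - 5I)^(k+1))).

So m_A(x) = x(x - 5)^2.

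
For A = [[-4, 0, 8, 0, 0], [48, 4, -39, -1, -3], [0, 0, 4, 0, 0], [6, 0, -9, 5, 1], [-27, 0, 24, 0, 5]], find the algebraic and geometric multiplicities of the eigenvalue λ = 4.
algebraic multiplicity 2, geometric multiplicity 2

The characteristic polynomial is (x - 5)^2(x - 4)^2(x + 4), so the factor x - 4 appears with exponent 2: the algebraic multiplicity is 2.

rank(A - 4I) = 3, so the eigenspace has dimension 5 - 3 = 2: the geometric multiplicity is 2.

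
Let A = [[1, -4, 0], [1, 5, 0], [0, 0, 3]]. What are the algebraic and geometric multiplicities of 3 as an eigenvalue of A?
algebraic multiplicity 3, geometric multiplicity 2

The characteristic polynomial is (x - 3)^3, so the factor x - 3 appears with exponent 3: the algebraic multiplicity is 3.

rank(A - 3I) = 1, so the eigenspace has dimension 3 - 1 = 2: the geometric multiplicity is 2.

Since 2 < 3, A is not diagonalizable.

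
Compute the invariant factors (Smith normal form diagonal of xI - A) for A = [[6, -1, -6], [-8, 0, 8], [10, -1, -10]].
x^2(x + 4)

The Jordan structure of A has elementary divisors (x + 4), x^2. Arranging the block sizes at each eigenvalue in decreasing order and taking row products gives the invariant factors.

Invariant factors (smallest first, each dividing the next): x^2(x + 4).

Check: the last factor x^2(x + 4) is the minimal polynomial, and the product x^2(x + 4) is the characteristic polynomial.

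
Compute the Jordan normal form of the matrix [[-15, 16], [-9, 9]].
J = [[-3, 1], [0, -3]]

The characteristic polynomial is det(xI - A) = (x + 3)^2, so the eigenvalues are -3 (algebraic multiplicity 2).

For λ = -3: rank(A + 3I) = 1, rank((A + 3I)^2) = 0. The eigenspace has dimension 2 - 1 = 1, so there is 1 Jordan block; the rank sequence gives block sizes [2].

Assembling the blocks gives the Jordan form J above.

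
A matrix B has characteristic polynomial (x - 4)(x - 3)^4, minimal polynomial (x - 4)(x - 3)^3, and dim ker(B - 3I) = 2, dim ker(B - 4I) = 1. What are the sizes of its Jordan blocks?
λ = 3: algebraic multiplicity 4 (exponent in χ_B), largest block size 3 (exponent in m_B), 2 blocks (geometric multiplicity). These force block sizes [3, 1].
λ = 4: algebraic multiplicity 1 (exponent in χ_B), largest block size 1 (exponent in m_B), 1 block (geometric multiplicity). This forces block sizes [1].

Jordan blocks: (3, 3), (3, 1), (4, 1)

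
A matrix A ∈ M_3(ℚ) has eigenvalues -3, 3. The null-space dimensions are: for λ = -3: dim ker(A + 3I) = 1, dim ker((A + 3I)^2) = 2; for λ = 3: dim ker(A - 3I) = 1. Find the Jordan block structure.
λ = -3: successive nullity increments [1, 1] count blocks of size ≥ k; block sizes are [2].
λ = 3: successive nullity increments [1] count blocks of size ≥ k; block sizes are [1].

Jordan blocks: (-3, 2), (3, 1)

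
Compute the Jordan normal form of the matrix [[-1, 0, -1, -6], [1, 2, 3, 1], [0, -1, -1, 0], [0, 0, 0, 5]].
The characteristic polynomial is det(xI - A) = x^3(x - 5), so the eigenvalues are 0 (algebraic multiplicity 3), 5 (algebraic multiplicity 1).

For λ = 0: rank(A) = 3, rank(A^2) = 2, rank(A^3) = 1. The eigenspace has dimension 4 - 3 = 1, so there is 1 Jordan block; the rank sequence gives block sizes [3].

For λ = 5: algebraic multiplicity 1 gives one 1×1 block.

Assembling the blocks gives the Jordan form J above.

J = [[0, 1, 0, 0], [0, 0, 1, 0], [0, 0, 0, 0], [0, 0, 0, 5]]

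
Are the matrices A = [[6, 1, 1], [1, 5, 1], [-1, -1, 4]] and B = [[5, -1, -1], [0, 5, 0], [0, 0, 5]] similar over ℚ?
No.

Both have characteristic polynomial (x - 5)^3, but the minimal polynomial of A is (x - 5)^3 while the minimal polynomial of B is (x - 5)^2. The minimal polynomial is a similarity invariant, so A and B are not similar.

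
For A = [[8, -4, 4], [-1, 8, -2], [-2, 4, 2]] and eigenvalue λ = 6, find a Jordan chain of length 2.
v_1 = [[5, 3, 0]]^T, v_2 = [[-2, 1, 2]]^T

We seek v_1 ∈ ker((A - 6I)^2) \ ker(A - 6I), then set v_{i+1} = (A - 6I) v_i.

One such chain is v_1 = [[5, 3, 0]]^T, v_2 = [[-2, 1, 2]]^T. Check: (A - 6I) v_2 = [[0, 0, 0]]^T = 0.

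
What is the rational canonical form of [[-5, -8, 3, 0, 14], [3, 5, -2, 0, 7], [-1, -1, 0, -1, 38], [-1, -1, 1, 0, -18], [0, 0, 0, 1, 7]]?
The invariant factors of A (the non-unit diagonal entries of the Smith normal form of xI - A over ℚ[x]) are (x - 2)^2(x - 1)^3, each dividing the next. The characteristic polynomial is their product, (x - 2)^2(x - 1)^3.

The rational canonical form is the block-diagonal matrix of companion matrices C(f_i):
R = [[0, 0, 0, 0, 4], [1, 0, 0, 0, -16], [0, 1, 0, 0, 25], [0, 0, 1, 0, -19], [0, 0, 0, 1, 7]].

R = [[0, 0, 0, 0, 4], [1, 0, 0, 0, -16], [0, 1, 0, 0, 25], [0, 0, 1, 0, -19], [0, 0, 0, 1, 7]]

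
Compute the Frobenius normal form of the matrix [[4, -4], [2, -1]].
R = [[0, -4], [1, 3]]

The invariant factors of A (the non-unit diagonal entries of the Smith normal form of xI - A over ℚ[x]) are x^2 - 3x + 4, each dividing the next. The characteristic polynomial is their product, x^2 - 3x + 4.

The rational canonical form is the block-diagonal matrix of companion matrices C(f_i):
R = [[0, -4], [1, 3]].

Note the characteristic polynomial does not split into linear factors over ℚ, so A has no Jordan form over ℚ; the rational canonical form exists over any field.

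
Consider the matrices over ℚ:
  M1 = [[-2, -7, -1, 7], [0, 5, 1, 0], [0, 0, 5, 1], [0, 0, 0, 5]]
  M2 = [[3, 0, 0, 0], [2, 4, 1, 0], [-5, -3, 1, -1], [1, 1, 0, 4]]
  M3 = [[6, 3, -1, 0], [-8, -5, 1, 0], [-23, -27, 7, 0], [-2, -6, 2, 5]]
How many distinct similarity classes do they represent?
Characteristic polynomials: χ_{M1} = (x - 5)^3(x + 2), χ_{M2} = (x - 3)^4, χ_{M3} = (x - 5)^3(x + 2).

{M1}: invariant factors (x - 5)^3(x + 2).

{M2}: invariant factors x - 3, (x - 3)^3.

{M3}: invariant factors x - 5, (x - 5)^2(x + 2).

Matrices are similar if and only if their invariant-factor lists agree; the partition into similarity classes is {M1}, {M2}, {M3}.

3 classes: {M1}, {M2}, {M3}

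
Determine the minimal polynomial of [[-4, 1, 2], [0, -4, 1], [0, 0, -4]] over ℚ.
m_A(x) = (x + 4)^3

The characteristic polynomial factors as (x + 4)^3. The minimal polynomial is ∏(x - λ)^{k_λ} where k_λ is the size of the largest Jordan block at λ.

For λ = -4: rank(A + 4I) = 2, and the largest Jordan block has size 3 (the smallest k with rank((A + 4I)^k) = rank((A + 4I)^(k+1))).

So m_A(x) = (x + 4)^3.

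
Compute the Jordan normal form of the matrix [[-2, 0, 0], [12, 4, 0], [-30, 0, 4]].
The characteristic polynomial is det(xI - A) = (x - 4)^2(x + 2), so the eigenvalues are -2 (algebraic multiplicity 1), 4 (algebraic multiplicity 2).

For λ = -2: algebraic multiplicity 1 gives one 1×1 block.

For λ = 4: rank(A - 4I) = 1. The eigenspace has dimension 3 - 1 = 2, so there are 2 Jordan blocks; the rank sequence gives block sizes [1, 1].

Assembling the blocks gives the Jordan form J above.

J = [[-2, 0, 0], [0, 4, 0], [0, 0, 4]]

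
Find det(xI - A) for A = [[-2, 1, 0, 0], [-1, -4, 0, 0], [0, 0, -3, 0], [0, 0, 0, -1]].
xI - A = [[x + 2, -1, 0, 0], [1, x + 4, 0, 0], [0, 0, x + 3, 0], [0, 0, 0, x + 1]].

Expanding det(xI - A) along the first row:
det(xI - A) = + (x + 2)·det([[x + 4, 0, 0], [0, x + 3, 0], [0, 0, x + 1]]) - (-1)·det([[1, 0, 0], [0, x + 3, 0], [0, 0, x + 1]]) + (0)·det([[1, x + 4, 0], [0, 0, 0], [0, 0, x + 1]]) - (0)·det([[1, x + 4, 0], [0, 0, x + 3], [0, 0, 0]]).

Evaluating gives χ_A(x) = x^4 + 10x^3 + 36x^2 + 54x + 27 = (x + 1)(x + 3)^3.

χ_A(x) = (x + 1)(x + 3)^3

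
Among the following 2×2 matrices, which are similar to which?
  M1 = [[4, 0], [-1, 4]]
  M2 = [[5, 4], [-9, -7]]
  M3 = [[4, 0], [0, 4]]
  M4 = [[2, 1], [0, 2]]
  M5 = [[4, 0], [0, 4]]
4 classes: {M1}, {M2}, {M3, M5}, {M4}

Characteristic polynomials: χ_{M1} = (x - 4)^2, χ_{M2} = (x + 1)^2, χ_{M3} = (x - 4)^2, χ_{M4} = (x - 2)^2, χ_{M5} = (x - 4)^2.

{M1}: invariant factors (x - 4)^2.

{M2}: invariant factors (x + 1)^2.

{M3, M5}: invariant factors x - 4, x - 4.

{M4}: invariant factors (x - 2)^2.

Matrices are similar if and only if their invariant-factor lists agree; the partition into similarity classes is {M1}, {M2}, {M3, M5}, {M4}.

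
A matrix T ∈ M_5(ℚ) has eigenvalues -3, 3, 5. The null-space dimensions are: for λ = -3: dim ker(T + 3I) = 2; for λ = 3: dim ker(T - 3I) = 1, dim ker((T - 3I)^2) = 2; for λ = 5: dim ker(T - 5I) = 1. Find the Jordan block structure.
Jordan blocks: (-3, 1), (-3, 1), (3, 2), (5, 1)

λ = -3: successive nullity increments [2] count blocks of size ≥ k; block sizes are [1, 1].
λ = 3: successive nullity increments [1, 1] count blocks of size ≥ k; block sizes are [2].
λ = 5: successive nullity increments [1] count blocks of size ≥ k; block sizes are [1].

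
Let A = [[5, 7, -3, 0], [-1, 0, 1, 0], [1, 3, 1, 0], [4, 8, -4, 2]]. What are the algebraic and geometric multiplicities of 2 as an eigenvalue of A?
algebraic multiplicity 4, geometric multiplicity 2

The characteristic polynomial is (x - 2)^4, so the factor x - 2 appears with exponent 4: the algebraic multiplicity is 4.

rank(A - 2I) = 2, so the eigenspace has dimension 4 - 2 = 2: the geometric multiplicity is 2.

Since 2 < 4, A is not diagonalizable.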